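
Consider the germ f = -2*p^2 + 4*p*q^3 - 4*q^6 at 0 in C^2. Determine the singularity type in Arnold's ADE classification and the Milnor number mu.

Type A_{5}, Milnor number mu = 5.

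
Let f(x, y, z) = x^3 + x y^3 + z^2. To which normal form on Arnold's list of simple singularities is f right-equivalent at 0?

E7

The Hessian of f at 0 is [[0, 0, 0], [0, 0, 0], [0, 0, 2]] with rank 1, so corank 2. A Groebner basis of the Jacobian ideal J(f) in C{x,y,z} is {x^3, x*y^2, 3*x^2 + y^3, z}; counting standard monomials gives mu = 7. Corank 2; j^3 = x^3 is a perfect cube, so E-series; the 4-jet and mu = 7 give E_7.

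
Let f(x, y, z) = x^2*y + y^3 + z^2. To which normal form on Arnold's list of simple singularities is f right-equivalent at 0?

D4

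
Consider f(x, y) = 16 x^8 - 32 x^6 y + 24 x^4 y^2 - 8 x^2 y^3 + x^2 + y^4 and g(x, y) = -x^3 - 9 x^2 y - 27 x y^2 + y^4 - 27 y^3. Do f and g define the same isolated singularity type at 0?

The Hessian of f at 0 has rank 1. Corank 1: A-series; mu = 3 gives A_3. The Hessian of g at 0 has rank 0. Corank 2; j^3 = -(x + 3*y)^3 is a perfect cube, so E-series; the 4-jet and mu = 6 give E_6. f is A_3 but g is E_6, hence not right-equivalent.

No.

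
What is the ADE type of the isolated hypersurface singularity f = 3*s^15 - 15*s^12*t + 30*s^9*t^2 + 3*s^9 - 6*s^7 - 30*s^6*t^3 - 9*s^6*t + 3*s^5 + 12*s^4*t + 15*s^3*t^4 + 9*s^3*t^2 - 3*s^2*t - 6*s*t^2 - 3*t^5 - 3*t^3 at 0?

D6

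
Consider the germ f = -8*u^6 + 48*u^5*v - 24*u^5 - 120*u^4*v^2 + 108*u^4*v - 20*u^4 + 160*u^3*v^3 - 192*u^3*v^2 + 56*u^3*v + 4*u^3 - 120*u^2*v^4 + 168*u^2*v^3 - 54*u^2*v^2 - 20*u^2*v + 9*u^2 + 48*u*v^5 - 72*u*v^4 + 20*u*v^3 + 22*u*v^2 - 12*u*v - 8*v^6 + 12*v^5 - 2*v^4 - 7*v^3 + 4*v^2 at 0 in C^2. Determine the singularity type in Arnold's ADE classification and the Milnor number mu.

Type A_{2}, Milnor number mu = 2.

The Hessian of f at 0 has rank 1. Corank 1: A-series; mu = 2 gives A_2.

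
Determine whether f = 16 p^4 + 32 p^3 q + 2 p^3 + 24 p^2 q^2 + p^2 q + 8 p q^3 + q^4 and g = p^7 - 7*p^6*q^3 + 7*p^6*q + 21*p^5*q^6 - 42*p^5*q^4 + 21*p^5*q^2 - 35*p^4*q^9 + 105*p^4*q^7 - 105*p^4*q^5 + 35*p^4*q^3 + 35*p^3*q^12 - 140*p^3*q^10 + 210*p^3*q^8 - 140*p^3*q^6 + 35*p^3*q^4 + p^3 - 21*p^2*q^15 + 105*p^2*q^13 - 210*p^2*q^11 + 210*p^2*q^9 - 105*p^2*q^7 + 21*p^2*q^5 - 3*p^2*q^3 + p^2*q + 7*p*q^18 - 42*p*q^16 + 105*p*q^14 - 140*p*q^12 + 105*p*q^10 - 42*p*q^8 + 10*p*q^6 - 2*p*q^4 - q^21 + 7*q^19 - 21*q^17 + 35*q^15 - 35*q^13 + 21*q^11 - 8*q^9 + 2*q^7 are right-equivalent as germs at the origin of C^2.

No.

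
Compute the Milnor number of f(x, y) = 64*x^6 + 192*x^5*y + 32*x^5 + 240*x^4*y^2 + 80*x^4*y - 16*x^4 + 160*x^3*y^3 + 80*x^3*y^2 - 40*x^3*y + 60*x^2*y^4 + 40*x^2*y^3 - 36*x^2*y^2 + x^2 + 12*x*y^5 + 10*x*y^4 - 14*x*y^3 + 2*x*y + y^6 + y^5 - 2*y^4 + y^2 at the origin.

4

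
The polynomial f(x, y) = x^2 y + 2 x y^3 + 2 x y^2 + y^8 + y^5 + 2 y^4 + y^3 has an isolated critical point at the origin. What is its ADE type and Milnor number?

The Hessian of f at 0 is [[0, 0], [0, 0]] with rank 0, so corank 2. A Groebner basis of the Jacobian ideal J(f) in C{x,y} is {x^4 + 6*x^3 + 14*x^2*y + x^2/2 + 23*x*y^2/2 - 5*x*y/2 - 3*y^2, x^3*y - 3*x^3 - 6*x^2*y - x^2/8 - 33*x*y^2/8 + 7*x*y/8 + y^2, x^3 + x^2*y^2 + x^2*y, x*y + y^3 + y^2}; counting standard monomials gives mu = 9. Corank 2; j^3 = y*(x + y)^2 has shape L^2 M (L != M), so D-series; mu = 9 gives D_9.

Type D_9, Milnor number mu = 9.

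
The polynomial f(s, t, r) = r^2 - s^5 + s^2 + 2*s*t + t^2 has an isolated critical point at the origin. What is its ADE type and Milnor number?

Type A_4, Milnor number mu = 4.

The Hessian of f at 0 has rank 2. Corank 1: A-series; mu = 4 gives A_4.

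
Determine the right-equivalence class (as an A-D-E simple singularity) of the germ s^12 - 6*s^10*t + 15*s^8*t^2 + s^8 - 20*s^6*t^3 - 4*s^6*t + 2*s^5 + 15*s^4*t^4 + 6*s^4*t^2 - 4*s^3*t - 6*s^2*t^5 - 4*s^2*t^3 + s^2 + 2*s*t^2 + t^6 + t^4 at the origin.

The Hessian of f at 0 is [[2, 0], [0, 0]] with rank 1, so corank 1. A Groebner basis of the Jacobian ideal J(f) in C{s,t} is {s^3, s^2*t, s + t^2}; counting standard monomials gives mu = 5. Corank 1: A-series; mu = 5 gives A_5.

A5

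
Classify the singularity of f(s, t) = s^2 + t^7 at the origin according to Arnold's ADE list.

A_6

The Hessian of f at 0 has rank 1. Corank 1: A-series; mu = 6 gives A_6.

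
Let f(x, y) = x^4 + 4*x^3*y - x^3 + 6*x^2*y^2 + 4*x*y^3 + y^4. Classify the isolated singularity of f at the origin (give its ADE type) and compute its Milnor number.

Type E_{6}, Milnor number mu = 6.

The Hessian of f at 0 has rank 0. Corank 2; j^3 = -x^3 is a perfect cube, so E-series; the 4-jet and mu = 6 give E_6.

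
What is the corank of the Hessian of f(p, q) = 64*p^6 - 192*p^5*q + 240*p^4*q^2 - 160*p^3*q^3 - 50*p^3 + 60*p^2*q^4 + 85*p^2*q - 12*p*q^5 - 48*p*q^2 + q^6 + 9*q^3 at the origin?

Hessian at 0 has rank 0.

2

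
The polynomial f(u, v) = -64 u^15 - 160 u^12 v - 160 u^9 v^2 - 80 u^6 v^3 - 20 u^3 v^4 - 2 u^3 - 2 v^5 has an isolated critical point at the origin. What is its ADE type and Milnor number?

Type E_{8}, Milnor number mu = 8.

The Hessian of f at 0 is [[0, 0], [0, 0]] with rank 0, so corank 2. A Groebner basis of the Jacobian ideal J(f) in C{u,v} is {v^4, u^2}; counting standard monomials gives mu = 8. Corank 2; j^3 = -2*u^3 is a perfect cube, so E-series; the 5-jet and mu = 8 give E_8.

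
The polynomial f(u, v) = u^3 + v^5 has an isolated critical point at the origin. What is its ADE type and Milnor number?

Type E_8, Milnor number mu = 8.

The Hessian of f at 0 has rank 0. Corank 2; j^3 = u^3 is a perfect cube, so E-series; the 5-jet and mu = 8 give E_8.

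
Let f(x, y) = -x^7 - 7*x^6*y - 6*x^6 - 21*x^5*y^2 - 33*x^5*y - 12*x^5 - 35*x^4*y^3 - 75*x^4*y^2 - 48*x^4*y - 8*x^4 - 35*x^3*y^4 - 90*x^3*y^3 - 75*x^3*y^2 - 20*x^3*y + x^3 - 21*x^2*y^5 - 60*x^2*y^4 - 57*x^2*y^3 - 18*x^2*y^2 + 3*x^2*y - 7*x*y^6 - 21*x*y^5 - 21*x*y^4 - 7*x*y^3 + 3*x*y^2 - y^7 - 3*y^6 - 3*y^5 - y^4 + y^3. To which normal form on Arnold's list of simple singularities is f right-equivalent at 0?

E7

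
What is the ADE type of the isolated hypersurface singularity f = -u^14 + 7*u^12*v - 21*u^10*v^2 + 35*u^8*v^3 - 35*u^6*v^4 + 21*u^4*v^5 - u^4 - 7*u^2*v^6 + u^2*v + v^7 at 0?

D_8

The Hessian of f at 0 is [[0, 0], [0, 0]] with rank 0, so corank 2. A Groebner basis of the Jacobian ideal J(f) in C{u,v} is {u^2/7 + v^6, u^3, u*v}; counting standard monomials gives mu = 8. Corank 2; j^3 = u^2*v has shape L^2 M (L != M), so D-series; mu = 8 gives D_8.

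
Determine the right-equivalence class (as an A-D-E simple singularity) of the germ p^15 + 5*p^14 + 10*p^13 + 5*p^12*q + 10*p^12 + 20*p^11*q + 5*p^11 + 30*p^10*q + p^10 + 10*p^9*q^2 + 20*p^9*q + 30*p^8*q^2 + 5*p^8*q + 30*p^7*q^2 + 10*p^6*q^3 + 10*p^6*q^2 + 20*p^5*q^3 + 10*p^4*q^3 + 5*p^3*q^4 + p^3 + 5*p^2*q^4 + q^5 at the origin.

E8

The Hessian of f at 0 is [[0, 0], [0, 0]] with rank 0, so corank 2. A Groebner basis of the Jacobian ideal J(f) in C{p,q} is {q^4, p^2}; counting standard monomials gives mu = 8. Corank 2; j^3 = p^3 is a perfect cube, so E-series; the 5-jet and mu = 8 give E_8.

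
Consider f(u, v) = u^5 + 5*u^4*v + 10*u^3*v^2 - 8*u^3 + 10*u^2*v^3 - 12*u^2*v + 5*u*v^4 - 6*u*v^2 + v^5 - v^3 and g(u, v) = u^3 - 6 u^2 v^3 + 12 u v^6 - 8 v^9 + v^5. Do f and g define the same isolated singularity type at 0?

The Hessian of f at 0 has rank 0. Corank 2; j^3 = -(2*u + v)^3 is a perfect cube, so E-series; the 5-jet and mu = 8 give E_8. The Hessian of g at 0 has rank 0. Corank 2; j^3 = u^3 is a perfect cube, so E-series; the 5-jet and mu = 8 give E_8. Both have type E_8, hence right-equivalent.

Yes.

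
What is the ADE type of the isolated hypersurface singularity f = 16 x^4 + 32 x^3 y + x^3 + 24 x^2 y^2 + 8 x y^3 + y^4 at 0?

E_{6}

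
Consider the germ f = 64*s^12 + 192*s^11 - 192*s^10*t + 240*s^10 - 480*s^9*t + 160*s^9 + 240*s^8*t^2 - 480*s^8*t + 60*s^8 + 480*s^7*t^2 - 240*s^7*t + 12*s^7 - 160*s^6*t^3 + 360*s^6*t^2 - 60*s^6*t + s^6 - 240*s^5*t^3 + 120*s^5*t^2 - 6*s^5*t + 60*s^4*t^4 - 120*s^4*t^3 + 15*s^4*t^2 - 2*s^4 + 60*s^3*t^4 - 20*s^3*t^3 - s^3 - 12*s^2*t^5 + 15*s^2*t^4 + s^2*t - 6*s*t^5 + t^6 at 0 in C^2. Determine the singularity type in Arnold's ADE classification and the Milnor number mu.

Type D_7, Milnor number mu = 7.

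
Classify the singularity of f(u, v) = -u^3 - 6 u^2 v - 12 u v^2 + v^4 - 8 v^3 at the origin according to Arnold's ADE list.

E6

The Hessian of f at 0 has rank 0. Corank 2; j^3 = -(u + 2*v)^3 is a perfect cube, so E-series; the 4-jet and mu = 6 give E_6.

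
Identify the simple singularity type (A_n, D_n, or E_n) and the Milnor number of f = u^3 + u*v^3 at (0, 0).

Type E_{7}, Milnor number mu = 7.

The Hessian of f at 0 has rank 0. Corank 2; j^3 = u^3 is a perfect cube, so E-series; the 4-jet and mu = 7 give E_7.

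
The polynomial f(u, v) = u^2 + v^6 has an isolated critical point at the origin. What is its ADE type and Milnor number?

The Hessian of f at 0 has rank 1. Corank 1: A-series; mu = 5 gives A_5.

Type A_5, Milnor number mu = 5.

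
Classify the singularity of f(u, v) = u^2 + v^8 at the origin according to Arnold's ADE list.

A_{7}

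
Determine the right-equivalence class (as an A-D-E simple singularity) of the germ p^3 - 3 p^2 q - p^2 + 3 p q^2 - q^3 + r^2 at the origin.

A2

The Hessian of f at 0 is [[-2, 0, 0], [0, 0, 0], [0, 0, 2]] with rank 2, so corank 1. A Groebner basis of the Jacobian ideal J(f) in C{p,q,r} is {q^2, p, r}; counting standard monomials gives mu = 2. Corank 1: A-series; mu = 2 gives A_2.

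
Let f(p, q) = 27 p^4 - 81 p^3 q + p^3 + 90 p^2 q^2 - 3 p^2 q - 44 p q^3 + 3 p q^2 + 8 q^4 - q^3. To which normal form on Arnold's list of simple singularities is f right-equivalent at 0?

The Hessian of f at 0 has rank 0. Corank 2; j^3 = (p - q)^3 is a perfect cube, so E-series; the 4-jet and mu = 7 give E_7.

E_{7}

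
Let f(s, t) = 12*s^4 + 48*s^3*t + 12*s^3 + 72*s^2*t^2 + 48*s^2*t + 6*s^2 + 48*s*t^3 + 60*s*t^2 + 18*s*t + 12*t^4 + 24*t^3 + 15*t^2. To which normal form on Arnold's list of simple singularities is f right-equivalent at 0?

The Hessian of f at 0 has rank 2. Corank 0: nondegenerate Morse point, so A_1.

A1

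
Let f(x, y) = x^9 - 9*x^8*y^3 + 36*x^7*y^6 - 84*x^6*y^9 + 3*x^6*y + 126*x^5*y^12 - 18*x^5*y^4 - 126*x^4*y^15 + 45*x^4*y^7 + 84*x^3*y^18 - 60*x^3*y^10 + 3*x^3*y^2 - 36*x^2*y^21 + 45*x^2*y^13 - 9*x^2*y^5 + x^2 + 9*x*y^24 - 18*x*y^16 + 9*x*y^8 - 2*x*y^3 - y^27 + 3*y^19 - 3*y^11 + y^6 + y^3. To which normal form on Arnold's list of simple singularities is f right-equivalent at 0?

The Hessian of f at 0 has rank 1. Corank 1: A-series; mu = 2 gives A_2.

A_{2}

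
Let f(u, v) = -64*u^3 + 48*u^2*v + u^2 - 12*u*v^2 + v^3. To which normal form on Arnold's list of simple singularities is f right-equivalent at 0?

A_2

The Hessian of f at 0 has rank 1. Corank 1: A-series; mu = 2 gives A_2.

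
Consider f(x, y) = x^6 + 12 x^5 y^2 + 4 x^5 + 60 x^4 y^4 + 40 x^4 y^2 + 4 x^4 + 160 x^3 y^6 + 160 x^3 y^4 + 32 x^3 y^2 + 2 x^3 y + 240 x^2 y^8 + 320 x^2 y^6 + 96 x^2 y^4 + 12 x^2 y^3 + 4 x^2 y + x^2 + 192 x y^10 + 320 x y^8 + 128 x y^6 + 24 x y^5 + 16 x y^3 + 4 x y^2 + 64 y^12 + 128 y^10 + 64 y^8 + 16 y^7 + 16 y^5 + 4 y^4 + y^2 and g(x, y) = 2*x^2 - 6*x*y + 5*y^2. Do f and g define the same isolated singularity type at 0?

Yes.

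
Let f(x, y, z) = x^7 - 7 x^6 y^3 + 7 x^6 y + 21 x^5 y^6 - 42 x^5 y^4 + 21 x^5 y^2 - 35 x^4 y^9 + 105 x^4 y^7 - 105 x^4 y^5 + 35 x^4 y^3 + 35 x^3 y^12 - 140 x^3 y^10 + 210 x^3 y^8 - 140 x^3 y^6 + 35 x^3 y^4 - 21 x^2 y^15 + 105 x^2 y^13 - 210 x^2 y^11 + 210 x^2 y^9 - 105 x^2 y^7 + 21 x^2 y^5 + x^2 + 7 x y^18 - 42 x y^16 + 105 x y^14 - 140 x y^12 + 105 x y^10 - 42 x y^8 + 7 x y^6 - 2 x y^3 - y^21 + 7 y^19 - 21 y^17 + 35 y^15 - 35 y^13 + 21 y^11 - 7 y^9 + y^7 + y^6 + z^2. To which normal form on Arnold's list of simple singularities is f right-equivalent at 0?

A6

The Hessian of f at 0 is [[2, 0, 0], [0, 0, 0], [0, 0, 2]] with rank 2, so corank 1. A Groebner basis of the Jacobian ideal J(f) in C{x,y,z} is {-x + y^3, x^2, z}; counting standard monomials gives mu = 6. Corank 1: A-series; mu = 6 gives A_6.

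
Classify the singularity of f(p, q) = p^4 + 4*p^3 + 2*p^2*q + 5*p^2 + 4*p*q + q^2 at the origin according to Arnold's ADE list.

A_1

The Hessian of f at 0 has rank 2. Corank 0: nondegenerate Morse point, so A_1.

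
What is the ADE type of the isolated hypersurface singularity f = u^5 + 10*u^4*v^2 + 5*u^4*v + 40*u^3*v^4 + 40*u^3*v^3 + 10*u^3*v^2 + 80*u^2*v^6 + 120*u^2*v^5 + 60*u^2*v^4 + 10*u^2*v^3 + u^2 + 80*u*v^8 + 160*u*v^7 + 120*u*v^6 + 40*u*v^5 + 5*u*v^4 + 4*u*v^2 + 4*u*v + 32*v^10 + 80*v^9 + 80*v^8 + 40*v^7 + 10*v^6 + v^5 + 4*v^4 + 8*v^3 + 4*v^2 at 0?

A_{4}

The Hessian of f at 0 has rank 1. Corank 1: A-series; mu = 4 gives A_4.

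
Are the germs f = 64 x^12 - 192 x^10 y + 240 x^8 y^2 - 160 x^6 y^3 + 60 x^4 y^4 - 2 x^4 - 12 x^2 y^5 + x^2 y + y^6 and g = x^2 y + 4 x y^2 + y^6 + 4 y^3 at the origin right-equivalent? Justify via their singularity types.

Yes.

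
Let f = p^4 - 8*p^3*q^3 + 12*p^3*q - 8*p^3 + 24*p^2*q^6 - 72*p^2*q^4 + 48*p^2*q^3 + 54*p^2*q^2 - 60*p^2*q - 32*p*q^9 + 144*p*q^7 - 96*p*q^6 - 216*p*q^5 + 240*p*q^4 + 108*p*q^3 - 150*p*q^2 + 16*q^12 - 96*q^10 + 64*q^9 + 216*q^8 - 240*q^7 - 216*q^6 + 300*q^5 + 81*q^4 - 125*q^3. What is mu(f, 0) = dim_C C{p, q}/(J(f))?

6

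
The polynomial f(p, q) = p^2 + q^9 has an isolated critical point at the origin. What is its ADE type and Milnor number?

Type A_8, Milnor number mu = 8.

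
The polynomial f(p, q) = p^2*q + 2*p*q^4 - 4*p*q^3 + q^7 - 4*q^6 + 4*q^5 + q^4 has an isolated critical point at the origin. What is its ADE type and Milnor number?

Type D_5, Milnor number mu = 5.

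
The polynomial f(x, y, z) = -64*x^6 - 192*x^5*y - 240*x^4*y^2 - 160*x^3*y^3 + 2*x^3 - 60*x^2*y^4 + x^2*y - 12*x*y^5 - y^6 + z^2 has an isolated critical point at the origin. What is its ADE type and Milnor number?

Type D_7, Milnor number mu = 7.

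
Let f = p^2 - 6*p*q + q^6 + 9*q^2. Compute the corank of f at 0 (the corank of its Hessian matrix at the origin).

1

The Hessian at 0 is [[2, -6], [-6, 18]] of rank 1; hence corank 1.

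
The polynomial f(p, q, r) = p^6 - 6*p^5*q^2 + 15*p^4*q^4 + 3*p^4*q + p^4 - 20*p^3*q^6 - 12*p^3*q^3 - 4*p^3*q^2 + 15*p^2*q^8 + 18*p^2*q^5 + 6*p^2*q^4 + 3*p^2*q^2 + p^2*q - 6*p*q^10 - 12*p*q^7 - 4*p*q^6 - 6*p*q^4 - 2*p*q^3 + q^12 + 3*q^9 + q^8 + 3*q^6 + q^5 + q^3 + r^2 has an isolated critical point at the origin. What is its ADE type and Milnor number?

The Hessian of f at 0 has rank 1. Corank 2; j^3 = q*(p^2 + q^2) splits into three distinct lines over C (the quadratic factor has nonzero discriminant), so D_4.

Type D_4, Milnor number mu = 4.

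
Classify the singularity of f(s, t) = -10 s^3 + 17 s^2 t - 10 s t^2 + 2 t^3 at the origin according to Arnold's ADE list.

D_4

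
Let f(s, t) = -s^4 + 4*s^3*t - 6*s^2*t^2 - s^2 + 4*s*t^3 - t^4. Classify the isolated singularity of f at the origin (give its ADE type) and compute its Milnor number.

The Hessian of f at 0 is [[-2, 0], [0, 0]] with rank 1, so corank 1. A Groebner basis of the Jacobian ideal J(f) in C{s,t} is {t^3, s}; counting standard monomials gives mu = 3. Corank 1: A-series; mu = 3 gives A_3.

Type A3, Milnor number mu = 3.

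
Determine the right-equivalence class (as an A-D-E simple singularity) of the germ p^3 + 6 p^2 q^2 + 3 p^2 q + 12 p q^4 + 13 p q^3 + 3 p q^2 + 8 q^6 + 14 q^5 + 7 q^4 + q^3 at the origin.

E7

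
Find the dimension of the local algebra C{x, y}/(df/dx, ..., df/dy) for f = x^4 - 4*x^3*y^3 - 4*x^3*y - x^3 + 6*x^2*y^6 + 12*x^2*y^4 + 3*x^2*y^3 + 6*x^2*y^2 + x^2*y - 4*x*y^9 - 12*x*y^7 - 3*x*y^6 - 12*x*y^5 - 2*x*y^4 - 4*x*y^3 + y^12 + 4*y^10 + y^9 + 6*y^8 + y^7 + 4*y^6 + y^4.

5

The Hessian of f at 0 is [[0, 0], [0, 0]] with rank 0, so corank 2. A Groebner basis of the Jacobian ideal J(f) in C{x,y} is {x*y^2, x*y/4 + y^3, x^2 - x*y}; counting standard monomials gives mu = 5. Corank 2; j^3 = -x^2*(x - y) has shape L^2 M (L != M), so D-series; mu = 5 gives D_5.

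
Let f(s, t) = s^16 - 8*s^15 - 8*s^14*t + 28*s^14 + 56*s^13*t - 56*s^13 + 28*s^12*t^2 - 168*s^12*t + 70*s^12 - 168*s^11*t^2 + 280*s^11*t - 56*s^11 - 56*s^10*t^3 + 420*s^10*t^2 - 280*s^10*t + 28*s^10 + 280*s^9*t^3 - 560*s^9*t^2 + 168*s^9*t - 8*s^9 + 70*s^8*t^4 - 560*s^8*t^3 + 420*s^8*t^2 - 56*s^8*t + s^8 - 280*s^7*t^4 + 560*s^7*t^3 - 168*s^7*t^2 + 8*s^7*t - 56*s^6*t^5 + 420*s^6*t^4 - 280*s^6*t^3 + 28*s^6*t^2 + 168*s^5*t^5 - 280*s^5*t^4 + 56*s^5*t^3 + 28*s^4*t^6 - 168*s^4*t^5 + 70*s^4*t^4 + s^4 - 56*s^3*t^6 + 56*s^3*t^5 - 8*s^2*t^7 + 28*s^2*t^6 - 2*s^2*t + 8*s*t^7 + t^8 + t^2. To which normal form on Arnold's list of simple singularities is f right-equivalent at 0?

A_7

The Hessian of f at 0 has rank 1. Corank 1: A-series; mu = 7 gives A_7.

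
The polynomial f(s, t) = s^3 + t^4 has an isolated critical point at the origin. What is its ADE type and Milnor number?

The Hessian of f at 0 has rank 0. Corank 2; j^3 = s^3 is a perfect cube, so E-series; the 4-jet and mu = 6 give E_6.

Type E6, Milnor number mu = 6.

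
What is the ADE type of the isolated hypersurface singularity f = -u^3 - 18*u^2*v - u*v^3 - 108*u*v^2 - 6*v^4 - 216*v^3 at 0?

E_{7}

The Hessian of f at 0 has rank 0. Corank 2; j^3 = -(u + 6*v)^3 is a perfect cube, so E-series; the 4-jet and mu = 7 give E_7.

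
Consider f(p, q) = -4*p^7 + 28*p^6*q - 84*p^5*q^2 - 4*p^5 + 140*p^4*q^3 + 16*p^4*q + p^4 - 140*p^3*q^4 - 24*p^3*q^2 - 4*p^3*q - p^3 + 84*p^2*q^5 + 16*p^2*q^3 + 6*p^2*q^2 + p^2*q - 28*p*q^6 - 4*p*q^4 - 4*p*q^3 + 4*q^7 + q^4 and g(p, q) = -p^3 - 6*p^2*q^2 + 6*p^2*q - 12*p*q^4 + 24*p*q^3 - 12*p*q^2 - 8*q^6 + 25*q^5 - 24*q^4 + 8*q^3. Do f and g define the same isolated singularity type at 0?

No.

The Hessian of f at 0 is [[0, 0], [0, 0]] with rank 0, so corank 2. A Groebner basis of the Jacobian ideal J(f) in C{p,q} is {p*q^2, p*q/4 + q^3, p^2 - p*q}; counting standard monomials gives mu = 5. Corank 2; j^3 = -p^2*(p - q) has shape L^2 M (L != M), so D-series; mu = 5 gives D_5. The Hessian of g at 0 is [[0, 0], [0, 0]] with rank 0, so corank 2. A Groebner basis of the Jacobian ideal J(g) in C{p,q} is {q^4, p^3 - 6*p^2*q - 3*p^2 + 12*p*q + 16*q^3 - 12*q^2, p^2/4 + p*q^2 - p*q - 2*q^3 + q^2}; counting standard monomials gives mu = 8. Corank 2; j^3 = -(p - 2*q)^3 is a perfect cube, so E-series; the 5-jet and mu = 8 give E_8. f is D_5 but g is E_8, hence not right-equivalent.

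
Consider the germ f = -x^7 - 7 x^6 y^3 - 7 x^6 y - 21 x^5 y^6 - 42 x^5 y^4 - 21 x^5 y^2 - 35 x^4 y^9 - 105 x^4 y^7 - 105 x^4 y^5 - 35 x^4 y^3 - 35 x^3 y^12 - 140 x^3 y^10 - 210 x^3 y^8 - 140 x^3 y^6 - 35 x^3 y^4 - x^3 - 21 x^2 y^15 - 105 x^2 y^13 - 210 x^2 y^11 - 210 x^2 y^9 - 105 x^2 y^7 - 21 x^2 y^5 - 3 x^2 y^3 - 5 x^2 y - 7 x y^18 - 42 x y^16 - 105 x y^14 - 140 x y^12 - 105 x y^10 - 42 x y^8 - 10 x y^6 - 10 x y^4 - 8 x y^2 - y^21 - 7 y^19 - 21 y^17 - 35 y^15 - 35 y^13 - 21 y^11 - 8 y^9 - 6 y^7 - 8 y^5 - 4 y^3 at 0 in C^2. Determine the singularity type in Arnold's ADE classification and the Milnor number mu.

Type D_8, Milnor number mu = 8.

The Hessian of f at 0 has rank 0. Corank 2; j^3 = -(x + y)*(x + 2*y)^2 has shape L^2 M (L != M), so D-series; mu = 8 gives D_8.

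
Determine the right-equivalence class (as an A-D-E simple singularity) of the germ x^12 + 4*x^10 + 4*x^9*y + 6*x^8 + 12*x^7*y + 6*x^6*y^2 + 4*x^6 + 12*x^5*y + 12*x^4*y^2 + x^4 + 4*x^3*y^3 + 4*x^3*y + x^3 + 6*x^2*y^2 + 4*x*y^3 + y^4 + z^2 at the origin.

E_{6}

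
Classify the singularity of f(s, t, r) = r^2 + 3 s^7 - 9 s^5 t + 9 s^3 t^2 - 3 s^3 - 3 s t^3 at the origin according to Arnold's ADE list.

The Hessian of f at 0 is [[0, 0, 0], [0, 0, 0], [0, 0, 2]] with rank 1, so corank 2. A Groebner basis of the Jacobian ideal J(f) in C{s,t,r} is {s^3, s*t^2, 3*s^2 + t^3, r}; counting standard monomials gives mu = 7. Corank 2; j^3 = -3*s^3 is a perfect cube, so E-series; the 4-jet and mu = 7 give E_7.

E7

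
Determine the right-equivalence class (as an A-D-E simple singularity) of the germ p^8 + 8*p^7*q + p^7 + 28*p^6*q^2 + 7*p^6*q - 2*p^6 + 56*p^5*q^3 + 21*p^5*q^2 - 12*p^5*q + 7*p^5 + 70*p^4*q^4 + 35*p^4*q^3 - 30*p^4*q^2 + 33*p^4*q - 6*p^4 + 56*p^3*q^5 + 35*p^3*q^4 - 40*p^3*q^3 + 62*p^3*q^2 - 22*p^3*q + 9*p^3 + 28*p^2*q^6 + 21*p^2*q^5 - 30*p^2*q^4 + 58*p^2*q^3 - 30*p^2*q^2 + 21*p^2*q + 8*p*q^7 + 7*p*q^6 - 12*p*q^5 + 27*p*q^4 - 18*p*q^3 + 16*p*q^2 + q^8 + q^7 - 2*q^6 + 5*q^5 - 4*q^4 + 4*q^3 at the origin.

The Hessian of f at 0 has rank 0. Corank 2; j^3 = (p + q)*(3*p + 2*q)^2 has shape L^2 M (L != M), so D-series; mu = 9 gives D_9.

D_{9}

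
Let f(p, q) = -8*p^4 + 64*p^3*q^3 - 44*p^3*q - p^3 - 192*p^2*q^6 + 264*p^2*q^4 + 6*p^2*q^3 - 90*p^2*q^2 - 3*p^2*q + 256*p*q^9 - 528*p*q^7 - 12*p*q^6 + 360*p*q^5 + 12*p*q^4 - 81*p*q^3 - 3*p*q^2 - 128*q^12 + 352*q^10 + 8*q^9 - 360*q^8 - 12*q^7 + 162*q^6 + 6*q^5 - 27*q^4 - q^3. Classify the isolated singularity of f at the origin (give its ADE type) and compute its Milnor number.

The Hessian of f at 0 has rank 0. Corank 2; j^3 = -(p + q)^3 is a perfect cube, so E-series; the 4-jet and mu = 7 give E_7.

Type E7, Milnor number mu = 7.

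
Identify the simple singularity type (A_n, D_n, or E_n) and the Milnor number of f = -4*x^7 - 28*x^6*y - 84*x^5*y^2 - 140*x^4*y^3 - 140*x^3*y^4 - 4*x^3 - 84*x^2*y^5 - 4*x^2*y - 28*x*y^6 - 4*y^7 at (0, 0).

The Hessian of f at 0 has rank 0. Corank 2; j^3 = -4*x^2*(x + y) has shape L^2 M (L != M), so D-series; mu = 8 gives D_8.

Type D8, Milnor number mu = 8.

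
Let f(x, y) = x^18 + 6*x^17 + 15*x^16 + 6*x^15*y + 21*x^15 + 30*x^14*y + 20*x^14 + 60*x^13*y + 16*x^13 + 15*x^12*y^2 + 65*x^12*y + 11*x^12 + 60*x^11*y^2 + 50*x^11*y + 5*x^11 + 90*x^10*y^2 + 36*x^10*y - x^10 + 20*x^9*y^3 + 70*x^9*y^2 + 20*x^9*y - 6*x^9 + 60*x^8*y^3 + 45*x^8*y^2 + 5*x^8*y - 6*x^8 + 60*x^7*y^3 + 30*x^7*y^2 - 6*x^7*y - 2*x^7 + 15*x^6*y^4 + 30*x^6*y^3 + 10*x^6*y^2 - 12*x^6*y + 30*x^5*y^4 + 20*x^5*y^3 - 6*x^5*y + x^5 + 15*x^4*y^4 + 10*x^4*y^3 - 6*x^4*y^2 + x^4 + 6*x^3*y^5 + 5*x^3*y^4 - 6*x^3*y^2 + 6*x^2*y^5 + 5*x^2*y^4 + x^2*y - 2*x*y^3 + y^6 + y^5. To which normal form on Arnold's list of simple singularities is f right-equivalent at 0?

D_{7}

The Hessian of f at 0 has rank 0. Corank 2; j^3 = x^2*y has shape L^2 M (L != M), so D-series; mu = 7 gives D_7.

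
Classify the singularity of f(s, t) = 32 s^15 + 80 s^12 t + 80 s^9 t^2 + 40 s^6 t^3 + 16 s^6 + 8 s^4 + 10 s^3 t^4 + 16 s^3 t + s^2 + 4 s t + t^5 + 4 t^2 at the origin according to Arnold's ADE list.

The Hessian of f at 0 has rank 1. Corank 1: A-series; mu = 4 gives A_4.

A_4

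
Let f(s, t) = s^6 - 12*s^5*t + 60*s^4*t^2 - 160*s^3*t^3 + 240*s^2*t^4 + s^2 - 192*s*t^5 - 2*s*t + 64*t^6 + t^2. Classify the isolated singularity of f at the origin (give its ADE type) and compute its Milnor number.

Type A_5, Milnor number mu = 5.

The Hessian of f at 0 has rank 1. Corank 1: A-series; mu = 5 gives A_5.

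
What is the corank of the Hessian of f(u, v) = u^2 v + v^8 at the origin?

2

The Hessian at 0 is [[0, 0], [0, 0]] of rank 0; hence corank 2.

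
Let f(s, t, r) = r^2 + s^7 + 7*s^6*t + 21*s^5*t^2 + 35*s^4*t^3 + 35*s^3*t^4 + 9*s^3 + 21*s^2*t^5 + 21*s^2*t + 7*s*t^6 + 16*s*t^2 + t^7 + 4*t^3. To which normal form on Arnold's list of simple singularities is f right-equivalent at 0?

D_{8}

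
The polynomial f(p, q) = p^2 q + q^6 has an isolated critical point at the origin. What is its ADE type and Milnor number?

Type D7, Milnor number mu = 7.

The Hessian of f at 0 has rank 0. Corank 2; j^3 = p^2*q has shape L^2 M (L != M), so D-series; mu = 7 gives D_7.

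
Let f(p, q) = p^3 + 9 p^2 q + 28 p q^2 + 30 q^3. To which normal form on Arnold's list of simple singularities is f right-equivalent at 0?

The Hessian of f at 0 has rank 0. Corank 2; j^3 = (p + 3*q)*(p^2 + 6*p*q + 10*q^2) splits into three distinct lines over C (the quadratic factor has nonzero discriminant), so D_4.

D_{4}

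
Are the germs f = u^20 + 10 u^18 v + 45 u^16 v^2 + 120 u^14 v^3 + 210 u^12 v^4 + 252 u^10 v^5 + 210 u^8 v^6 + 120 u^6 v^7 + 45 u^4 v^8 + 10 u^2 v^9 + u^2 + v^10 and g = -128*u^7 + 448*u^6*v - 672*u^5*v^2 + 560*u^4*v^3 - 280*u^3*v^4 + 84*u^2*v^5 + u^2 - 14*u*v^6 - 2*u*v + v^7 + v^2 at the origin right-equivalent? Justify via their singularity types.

No.

The Hessian of f at 0 has rank 1. Corank 1: A-series; mu = 9 gives A_9. The Hessian of g at 0 has rank 1. Corank 1: A-series; mu = 6 gives A_6. f is A_9 but g is A_6, hence not right-equivalent.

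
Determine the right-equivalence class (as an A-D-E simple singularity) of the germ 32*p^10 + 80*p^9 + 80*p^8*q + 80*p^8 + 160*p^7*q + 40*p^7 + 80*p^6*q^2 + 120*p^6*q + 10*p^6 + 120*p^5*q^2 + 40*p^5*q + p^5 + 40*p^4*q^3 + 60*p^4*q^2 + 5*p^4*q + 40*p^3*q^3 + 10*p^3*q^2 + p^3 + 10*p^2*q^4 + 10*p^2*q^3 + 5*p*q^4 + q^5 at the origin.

The Hessian of f at 0 has rank 0. Corank 2; j^3 = p^3 is a perfect cube, so E-series; the 5-jet and mu = 8 give E_8.

E_8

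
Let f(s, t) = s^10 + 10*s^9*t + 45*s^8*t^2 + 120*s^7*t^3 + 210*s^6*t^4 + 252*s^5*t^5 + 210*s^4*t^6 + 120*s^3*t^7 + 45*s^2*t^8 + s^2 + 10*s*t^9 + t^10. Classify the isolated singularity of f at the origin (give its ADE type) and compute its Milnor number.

The Hessian of f at 0 has rank 1. Corank 1: A-series; mu = 9 gives A_9.

Type A_9, Milnor number mu = 9.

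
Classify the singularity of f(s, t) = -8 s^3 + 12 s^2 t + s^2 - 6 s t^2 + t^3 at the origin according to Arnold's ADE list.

The Hessian of f at 0 has rank 1. Corank 1: A-series; mu = 2 gives A_2.

A_2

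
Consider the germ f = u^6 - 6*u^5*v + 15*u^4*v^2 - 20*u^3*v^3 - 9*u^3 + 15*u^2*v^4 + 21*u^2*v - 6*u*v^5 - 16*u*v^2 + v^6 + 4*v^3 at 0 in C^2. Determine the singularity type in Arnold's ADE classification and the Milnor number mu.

The Hessian of f at 0 has rank 0. Corank 2; j^3 = -(u - v)*(3*u - 2*v)^2 has shape L^2 M (L != M), so D-series; mu = 7 gives D_7.

Type D_{7}, Milnor number mu = 7.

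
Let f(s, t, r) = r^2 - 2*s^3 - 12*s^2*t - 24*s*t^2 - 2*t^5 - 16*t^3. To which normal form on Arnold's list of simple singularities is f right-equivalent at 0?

The Hessian of f at 0 has rank 1. Corank 2; j^3 = -2*(s + 2*t)^3 is a perfect cube, so E-series; the 5-jet and mu = 8 give E_8.

E_{8}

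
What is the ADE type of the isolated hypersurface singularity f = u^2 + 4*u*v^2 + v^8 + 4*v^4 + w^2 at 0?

The Hessian of f at 0 has rank 2. Corank 1: A-series; mu = 7 gives A_7.

A7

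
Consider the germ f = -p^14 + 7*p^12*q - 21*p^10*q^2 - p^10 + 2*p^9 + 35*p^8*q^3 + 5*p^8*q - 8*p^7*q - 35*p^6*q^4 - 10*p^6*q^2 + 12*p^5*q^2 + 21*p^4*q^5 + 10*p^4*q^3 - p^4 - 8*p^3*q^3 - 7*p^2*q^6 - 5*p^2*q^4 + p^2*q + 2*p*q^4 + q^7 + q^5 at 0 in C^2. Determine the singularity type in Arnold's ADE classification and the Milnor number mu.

The Hessian of f at 0 has rank 0. Corank 2; j^3 = p^2*q has shape L^2 M (L != M), so D-series; mu = 6 gives D_6.

Type D_{6}, Milnor number mu = 6.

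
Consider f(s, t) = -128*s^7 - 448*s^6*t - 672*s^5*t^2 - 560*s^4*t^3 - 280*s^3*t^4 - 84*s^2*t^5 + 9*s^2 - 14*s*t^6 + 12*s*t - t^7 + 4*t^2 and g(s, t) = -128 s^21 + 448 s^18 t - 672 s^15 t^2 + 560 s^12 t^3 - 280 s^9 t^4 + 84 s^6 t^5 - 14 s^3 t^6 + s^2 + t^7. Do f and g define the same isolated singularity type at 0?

Yes.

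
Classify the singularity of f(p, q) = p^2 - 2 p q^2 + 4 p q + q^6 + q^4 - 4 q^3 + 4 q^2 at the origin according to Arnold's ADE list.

The Hessian of f at 0 is [[2, 4], [4, 8]] with rank 1, so corank 1. A Groebner basis of the Jacobian ideal J(f) in C{p,q} is {p^3 - 12*p^2 - 40*p*q - 32*p - 64*q, p^2*q + 4*p^2 + 12*p*q + 8*p + 16*q, -p + q^2 - 2*q}; counting standard monomials gives mu = 5. Corank 1: A-series; mu = 5 gives A_5.

A_5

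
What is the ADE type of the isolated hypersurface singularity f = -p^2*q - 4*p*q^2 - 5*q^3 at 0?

The Hessian of f at 0 is [[0, 0], [0, 0]] with rank 0, so corank 2. A Groebner basis of the Jacobian ideal J(f) in C{p,q} is {q^3, p^2 - q^2, p*q + 2*q^2}; counting standard monomials gives mu = 4. Corank 2; j^3 = -q*(p^2 + 4*p*q + 5*q^2) splits into three distinct lines over C (the quadratic factor has nonzero discriminant), so D_4.

D4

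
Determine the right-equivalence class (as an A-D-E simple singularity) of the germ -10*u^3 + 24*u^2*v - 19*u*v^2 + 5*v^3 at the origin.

The Hessian of f at 0 has rank 0. Corank 2; j^3 = -(u - v)*(10*u^2 - 14*u*v + 5*v^2) splits into three distinct lines over C (the quadratic factor has nonzero discriminant), so D_4.

D_{4}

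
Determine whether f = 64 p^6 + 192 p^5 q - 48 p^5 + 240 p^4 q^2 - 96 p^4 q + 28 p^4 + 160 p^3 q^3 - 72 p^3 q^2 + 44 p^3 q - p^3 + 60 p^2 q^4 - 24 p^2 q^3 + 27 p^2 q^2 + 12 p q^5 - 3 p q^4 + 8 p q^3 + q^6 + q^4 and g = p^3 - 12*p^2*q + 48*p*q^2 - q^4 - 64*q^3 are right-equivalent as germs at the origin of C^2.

Yes.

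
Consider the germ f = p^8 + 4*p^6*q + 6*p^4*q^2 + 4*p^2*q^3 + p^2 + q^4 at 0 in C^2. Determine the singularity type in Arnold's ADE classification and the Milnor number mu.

The Hessian of f at 0 is [[2, 0], [0, 0]] with rank 1, so corank 1. A Groebner basis of the Jacobian ideal J(f) in C{p,q} is {q^3, p}; counting standard monomials gives mu = 3. Corank 1: A-series; mu = 3 gives A_3.

Type A_{3}, Milnor number mu = 3.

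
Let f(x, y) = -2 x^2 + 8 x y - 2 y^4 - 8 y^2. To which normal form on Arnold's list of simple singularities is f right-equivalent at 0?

A_{3}

The Hessian of f at 0 has rank 1. Corank 1: A-series; mu = 3 gives A_3.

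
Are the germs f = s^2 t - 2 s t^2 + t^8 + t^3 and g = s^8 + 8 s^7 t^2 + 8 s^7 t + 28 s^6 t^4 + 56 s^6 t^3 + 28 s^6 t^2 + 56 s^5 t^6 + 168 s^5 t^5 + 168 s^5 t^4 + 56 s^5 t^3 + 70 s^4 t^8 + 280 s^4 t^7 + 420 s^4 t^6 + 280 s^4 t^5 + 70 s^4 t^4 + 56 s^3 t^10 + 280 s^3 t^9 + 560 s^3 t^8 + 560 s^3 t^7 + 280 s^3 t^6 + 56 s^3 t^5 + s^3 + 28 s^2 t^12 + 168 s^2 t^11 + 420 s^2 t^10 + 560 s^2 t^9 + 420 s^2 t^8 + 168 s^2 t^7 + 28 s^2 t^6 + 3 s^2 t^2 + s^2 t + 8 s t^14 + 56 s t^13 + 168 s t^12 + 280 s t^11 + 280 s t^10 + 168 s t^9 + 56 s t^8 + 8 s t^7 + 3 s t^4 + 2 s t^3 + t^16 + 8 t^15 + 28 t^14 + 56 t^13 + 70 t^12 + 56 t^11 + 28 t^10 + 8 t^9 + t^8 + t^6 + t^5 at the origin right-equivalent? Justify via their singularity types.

Yes.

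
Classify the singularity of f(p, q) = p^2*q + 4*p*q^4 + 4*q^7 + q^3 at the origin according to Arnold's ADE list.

D_4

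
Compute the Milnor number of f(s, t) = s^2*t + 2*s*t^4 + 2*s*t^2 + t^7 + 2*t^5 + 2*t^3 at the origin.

4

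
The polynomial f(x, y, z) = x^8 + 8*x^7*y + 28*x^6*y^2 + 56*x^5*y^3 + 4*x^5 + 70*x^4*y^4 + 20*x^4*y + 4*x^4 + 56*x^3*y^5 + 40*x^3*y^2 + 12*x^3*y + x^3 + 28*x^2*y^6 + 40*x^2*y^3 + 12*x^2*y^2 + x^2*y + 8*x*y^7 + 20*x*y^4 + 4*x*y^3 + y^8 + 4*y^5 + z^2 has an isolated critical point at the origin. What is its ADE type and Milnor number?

Type D_9, Milnor number mu = 9.

The Hessian of f at 0 is [[0, 0, 0], [0, 0, 0], [0, 0, 2]] with rank 1, so corank 2. A Groebner basis of the Jacobian ideal J(f) in C{x,y,z} is {x^2*y^2 - 11*x^2*y/2 - x^2/4 - 19*x*y^2/2 - 9*x*y/4 - 9*y^3/2, 19*x^2*y/2 + x^2/2 + x*y^3 + 15*x*y^2 + 7*x*y/2 + 7*y^3, -27*x^2*y/2 - 3*x^2/4 - 20*x*y^2 - 19*x*y/4 + y^4 - 19*y^3/2, x^3 + 3*x^2*y + x^2/2 + 3*x*y^2 + x*y/2 + y^3, z}; counting standard monomials gives mu = 9. Corank 2; j^3 = x^2*(x + y) has shape L^2 M (L != M), so D-series; mu = 9 gives D_9.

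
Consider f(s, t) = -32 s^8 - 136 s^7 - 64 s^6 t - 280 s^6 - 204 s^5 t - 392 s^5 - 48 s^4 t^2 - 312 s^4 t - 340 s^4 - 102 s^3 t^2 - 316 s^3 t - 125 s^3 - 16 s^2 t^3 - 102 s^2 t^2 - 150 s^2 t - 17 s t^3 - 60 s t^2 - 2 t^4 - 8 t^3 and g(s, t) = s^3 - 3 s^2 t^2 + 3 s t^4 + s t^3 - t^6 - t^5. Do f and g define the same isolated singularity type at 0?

Yes.

The Hessian of f at 0 has rank 0. Corank 2; j^3 = -(5*s + 2*t)^3 is a perfect cube, so E-series; the 4-jet and mu = 7 give E_7. The Hessian of g at 0 has rank 0. Corank 2; j^3 = s^3 is a perfect cube, so E-series; the 4-jet and mu = 7 give E_7. Both have type E_7, hence right-equivalent.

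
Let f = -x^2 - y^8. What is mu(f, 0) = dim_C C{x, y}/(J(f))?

7

The Hessian of f at 0 has rank 1. Corank 1: A-series; mu = 7 gives A_7.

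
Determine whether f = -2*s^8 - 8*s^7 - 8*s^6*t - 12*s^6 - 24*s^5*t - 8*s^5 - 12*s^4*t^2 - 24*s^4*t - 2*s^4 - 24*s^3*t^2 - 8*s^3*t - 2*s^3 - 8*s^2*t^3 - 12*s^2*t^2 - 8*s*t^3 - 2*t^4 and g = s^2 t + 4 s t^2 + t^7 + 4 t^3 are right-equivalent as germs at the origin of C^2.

No.

The Hessian of f at 0 has rank 0. Corank 2; j^3 = -2*s^3 is a perfect cube, so E-series; the 4-jet and mu = 6 give E_6. The Hessian of g at 0 has rank 0. Corank 2; j^3 = t*(s + 2*t)^2 has shape L^2 M (L != M), so D-series; mu = 8 gives D_8. f is E_6 but g is D_8, hence not right-equivalent.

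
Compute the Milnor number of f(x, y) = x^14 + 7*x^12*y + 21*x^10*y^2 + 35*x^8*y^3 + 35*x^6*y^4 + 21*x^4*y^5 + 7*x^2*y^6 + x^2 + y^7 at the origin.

The Hessian of f at 0 is [[2, 0], [0, 0]] with rank 1, so corank 1. A Groebner basis of the Jacobian ideal J(f) in C{x,y} is {y^6, x}; counting standard monomials gives mu = 6. Corank 1: A-series; mu = 6 gives A_6.

6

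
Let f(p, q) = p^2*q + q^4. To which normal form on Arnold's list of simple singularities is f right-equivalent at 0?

D_{5}

The Hessian of f at 0 has rank 0. Corank 2; j^3 = p^2*q has shape L^2 M (L != M), so D-series; mu = 5 gives D_5.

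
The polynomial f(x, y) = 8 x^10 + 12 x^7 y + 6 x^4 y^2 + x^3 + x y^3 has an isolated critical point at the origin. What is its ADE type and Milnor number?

The Hessian of f at 0 has rank 0. Corank 2; j^3 = x^3 is a perfect cube, so E-series; the 4-jet and mu = 7 give E_7.

Type E_7, Milnor number mu = 7.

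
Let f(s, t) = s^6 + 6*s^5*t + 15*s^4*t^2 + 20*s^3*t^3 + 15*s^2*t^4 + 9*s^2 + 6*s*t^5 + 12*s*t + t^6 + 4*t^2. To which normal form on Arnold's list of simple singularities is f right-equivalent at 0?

A_{5}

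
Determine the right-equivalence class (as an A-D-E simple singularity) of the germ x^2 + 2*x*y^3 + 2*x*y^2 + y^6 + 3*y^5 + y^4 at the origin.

The Hessian of f at 0 is [[2, 0], [0, 0]] with rank 1, so corank 1. A Groebner basis of the Jacobian ideal J(f) in C{x,y} is {x + y^3 + y^2, x^2, x*y - x - y^2}; counting standard monomials gives mu = 4. Corank 1: A-series; mu = 4 gives A_4.

A4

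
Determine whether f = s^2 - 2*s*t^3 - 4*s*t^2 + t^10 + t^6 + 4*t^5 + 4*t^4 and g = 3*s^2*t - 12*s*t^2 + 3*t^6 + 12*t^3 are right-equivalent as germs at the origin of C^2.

No.

The Hessian of f at 0 has rank 1. Corank 1: A-series; mu = 9 gives A_9. The Hessian of g at 0 has rank 0. Corank 2; j^3 = 3*t*(s - 2*t)^2 has shape L^2 M (L != M), so D-series; mu = 7 gives D_7. f is A_9 but g is D_7, hence not right-equivalent.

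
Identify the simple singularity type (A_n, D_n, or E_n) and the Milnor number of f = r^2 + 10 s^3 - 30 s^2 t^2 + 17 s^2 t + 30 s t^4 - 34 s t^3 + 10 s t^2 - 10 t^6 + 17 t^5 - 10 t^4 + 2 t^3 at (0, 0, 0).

Type D4, Milnor number mu = 4.

The Hessian of f at 0 has rank 1. Corank 2; j^3 = (2*s + t)*(5*s^2 + 6*s*t + 2*t^2) splits into three distinct lines over C (the quadratic factor has nonzero discriminant), so D_4.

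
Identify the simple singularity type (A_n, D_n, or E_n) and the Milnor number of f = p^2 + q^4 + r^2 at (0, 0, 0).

Type A3, Milnor number mu = 3.

The Hessian of f at 0 is [[2, 0, 0], [0, 0, 0], [0, 0, 2]] with rank 2, so corank 1. A Groebner basis of the Jacobian ideal J(f) in C{p,q,r} is {q^3, p, r}; counting standard monomials gives mu = 3. Corank 1: A-series; mu = 3 gives A_3.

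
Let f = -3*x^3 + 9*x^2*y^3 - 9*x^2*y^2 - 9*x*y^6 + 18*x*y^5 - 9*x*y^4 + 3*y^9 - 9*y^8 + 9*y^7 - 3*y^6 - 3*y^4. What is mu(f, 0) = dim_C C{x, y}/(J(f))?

The Hessian of f at 0 has rank 0. Corank 2; j^3 = -3*x^3 is a perfect cube, so E-series; the 4-jet and mu = 6 give E_6.

6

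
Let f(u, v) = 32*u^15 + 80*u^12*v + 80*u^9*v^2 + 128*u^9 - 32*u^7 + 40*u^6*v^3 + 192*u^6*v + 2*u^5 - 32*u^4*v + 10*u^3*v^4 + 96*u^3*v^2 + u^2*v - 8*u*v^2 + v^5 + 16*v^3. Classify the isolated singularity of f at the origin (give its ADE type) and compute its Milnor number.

The Hessian of f at 0 has rank 0. Corank 2; j^3 = v*(u - 4*v)^2 has shape L^2 M (L != M), so D-series; mu = 6 gives D_6.

Type D6, Milnor number mu = 6.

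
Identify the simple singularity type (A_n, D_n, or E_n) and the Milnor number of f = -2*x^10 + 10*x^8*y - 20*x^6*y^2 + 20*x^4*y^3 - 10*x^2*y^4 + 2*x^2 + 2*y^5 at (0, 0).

Type A_4, Milnor number mu = 4.

The Hessian of f at 0 has rank 1. Corank 1: A-series; mu = 4 gives A_4.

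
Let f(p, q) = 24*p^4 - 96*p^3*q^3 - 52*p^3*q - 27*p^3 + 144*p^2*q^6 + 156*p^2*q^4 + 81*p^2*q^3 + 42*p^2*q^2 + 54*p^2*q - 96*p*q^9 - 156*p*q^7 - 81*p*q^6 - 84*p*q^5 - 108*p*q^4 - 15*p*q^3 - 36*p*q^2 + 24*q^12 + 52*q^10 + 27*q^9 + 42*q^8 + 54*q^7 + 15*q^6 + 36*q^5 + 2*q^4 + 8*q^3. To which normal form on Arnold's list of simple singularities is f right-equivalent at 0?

E_7

The Hessian of f at 0 has rank 0. Corank 2; j^3 = -(3*p - 2*q)^3 is a perfect cube, so E-series; the 4-jet and mu = 7 give E_7.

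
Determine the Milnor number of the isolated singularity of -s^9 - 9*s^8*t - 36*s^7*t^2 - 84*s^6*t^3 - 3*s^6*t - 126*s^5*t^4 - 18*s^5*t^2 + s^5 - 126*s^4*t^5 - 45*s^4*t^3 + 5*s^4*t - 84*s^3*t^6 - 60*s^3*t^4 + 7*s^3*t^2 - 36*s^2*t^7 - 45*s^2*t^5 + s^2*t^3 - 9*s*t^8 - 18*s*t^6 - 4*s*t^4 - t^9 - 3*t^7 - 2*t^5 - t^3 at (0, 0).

8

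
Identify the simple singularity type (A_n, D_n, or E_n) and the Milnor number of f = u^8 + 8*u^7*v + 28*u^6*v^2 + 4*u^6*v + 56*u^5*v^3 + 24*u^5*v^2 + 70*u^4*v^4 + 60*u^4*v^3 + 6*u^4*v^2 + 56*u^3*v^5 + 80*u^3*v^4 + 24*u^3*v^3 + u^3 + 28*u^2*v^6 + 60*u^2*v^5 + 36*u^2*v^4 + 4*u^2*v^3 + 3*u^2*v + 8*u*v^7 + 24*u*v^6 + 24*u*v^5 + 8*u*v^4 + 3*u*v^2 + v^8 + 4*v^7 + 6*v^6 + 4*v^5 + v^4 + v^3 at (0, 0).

The Hessian of f at 0 is [[0, 0], [0, 0]] with rank 0, so corank 2. A Groebner basis of the Jacobian ideal J(f) in C{u,v} is {v^3, u^2 + 2*u*v + v^2}; counting standard monomials gives mu = 6. Corank 2; j^3 = (u + v)^3 is a perfect cube, so E-series; the 4-jet and mu = 6 give E_6.

Type E_6, Milnor number mu = 6.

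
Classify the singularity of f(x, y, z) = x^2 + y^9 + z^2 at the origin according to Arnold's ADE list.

A_8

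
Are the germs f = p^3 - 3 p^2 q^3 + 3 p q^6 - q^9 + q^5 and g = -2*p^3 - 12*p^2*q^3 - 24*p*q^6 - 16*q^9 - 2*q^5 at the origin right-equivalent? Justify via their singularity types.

Yes.

The Hessian of f at 0 has rank 0. Corank 2; j^3 = p^3 is a perfect cube, so E-series; the 5-jet and mu = 8 give E_8. The Hessian of g at 0 has rank 0. Corank 2; j^3 = -2*p^3 is a perfect cube, so E-series; the 5-jet and mu = 8 give E_8. Both have type E_8, hence right-equivalent.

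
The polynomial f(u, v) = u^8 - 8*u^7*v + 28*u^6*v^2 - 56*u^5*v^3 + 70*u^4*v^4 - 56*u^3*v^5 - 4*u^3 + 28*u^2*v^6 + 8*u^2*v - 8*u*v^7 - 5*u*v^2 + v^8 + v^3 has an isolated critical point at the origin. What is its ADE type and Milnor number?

Type D9, Milnor number mu = 9.

The Hessian of f at 0 has rank 0. Corank 2; j^3 = -(u - v)*(2*u - v)^2 has shape L^2 M (L != M), so D-series; mu = 9 gives D_9.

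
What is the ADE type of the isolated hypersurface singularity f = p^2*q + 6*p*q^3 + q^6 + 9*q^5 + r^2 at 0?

D_{7}

The Hessian of f at 0 is [[0, 0, 0], [0, 0, 0], [0, 0, 2]] with rank 1, so corank 2. A Groebner basis of the Jacobian ideal J(f) in C{p,q,r} is {p^3, p^2*q + 3*p^2/2 + 9*p*q^2/2, p*q/3 + q^3, r}; counting standard monomials gives mu = 7. Corank 2; j^3 = p^2*q has shape L^2 M (L != M), so D-series; mu = 7 gives D_7.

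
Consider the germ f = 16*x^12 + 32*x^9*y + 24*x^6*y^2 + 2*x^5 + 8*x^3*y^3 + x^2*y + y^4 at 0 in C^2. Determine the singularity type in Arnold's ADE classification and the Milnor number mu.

The Hessian of f at 0 has rank 0. Corank 2; j^3 = x^2*y has shape L^2 M (L != M), so D-series; mu = 5 gives D_5.

Type D_{5}, Milnor number mu = 5.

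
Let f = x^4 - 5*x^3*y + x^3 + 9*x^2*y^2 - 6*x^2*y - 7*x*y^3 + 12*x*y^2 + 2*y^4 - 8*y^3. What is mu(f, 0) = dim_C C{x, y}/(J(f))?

7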